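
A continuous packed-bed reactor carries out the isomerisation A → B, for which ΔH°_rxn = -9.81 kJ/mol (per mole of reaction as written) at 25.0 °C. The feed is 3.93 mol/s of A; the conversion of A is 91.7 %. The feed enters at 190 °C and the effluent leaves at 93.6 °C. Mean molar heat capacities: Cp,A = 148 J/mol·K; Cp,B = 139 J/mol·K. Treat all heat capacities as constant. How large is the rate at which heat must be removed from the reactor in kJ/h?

Extent of reaction ξ = 0.917 × 3.93 = 3.6038 mol/s
Reaction term: ξ·ΔH°_rxn = 3.6038 × -9.81 = -35.353 kJ/s
Sensible, feed 190→25 °C: -95.971 kJ/s
Outlet flows (mol/s): A 0.32619, B 3.6038
Sensible, products 25→93.6 °C: 37.676 kJ/s
Q = ΔH = -93.648 kJ/s = -93.648 kW
Heat removed = 337130 kJ/h

Q_out = 337000 kJ/h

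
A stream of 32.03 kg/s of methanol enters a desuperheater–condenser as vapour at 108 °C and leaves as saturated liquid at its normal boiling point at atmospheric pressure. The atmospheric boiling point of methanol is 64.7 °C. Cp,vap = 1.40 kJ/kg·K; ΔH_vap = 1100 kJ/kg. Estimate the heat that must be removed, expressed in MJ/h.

Q_c = 134000 MJ/h

vapour 108→64.7 °C: -60.62 kJ/kg
condensation at 64.7 °C: -1100 kJ/kg
Δh = -60.62 + -1100 = -1160.6 kJ/kg
Q = ṁ·Δh = 32.03 kg/s × -1160.6 kJ/kg = -37175 kJ/s
|Q| = 37175 kW = 133830 MJ/h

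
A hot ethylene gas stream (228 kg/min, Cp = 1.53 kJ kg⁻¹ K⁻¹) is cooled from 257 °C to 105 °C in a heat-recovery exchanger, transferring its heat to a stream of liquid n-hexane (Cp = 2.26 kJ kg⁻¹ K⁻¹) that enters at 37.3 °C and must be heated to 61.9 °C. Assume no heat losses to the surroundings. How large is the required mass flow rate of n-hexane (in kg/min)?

Heat released by hot stream: Q = 228 × 1.53 × (257 − 105) = 53024 kJ/min
Energy balance on cold side (adiabatic exchanger): Q = ṁ_c·Cp_c·(T_c,out − T_c,in)
ṁ_c = 53024 / [2.26 × (61.9 − 37.3)] = 953.73 kg/min

ṁ_c = 954 kg/min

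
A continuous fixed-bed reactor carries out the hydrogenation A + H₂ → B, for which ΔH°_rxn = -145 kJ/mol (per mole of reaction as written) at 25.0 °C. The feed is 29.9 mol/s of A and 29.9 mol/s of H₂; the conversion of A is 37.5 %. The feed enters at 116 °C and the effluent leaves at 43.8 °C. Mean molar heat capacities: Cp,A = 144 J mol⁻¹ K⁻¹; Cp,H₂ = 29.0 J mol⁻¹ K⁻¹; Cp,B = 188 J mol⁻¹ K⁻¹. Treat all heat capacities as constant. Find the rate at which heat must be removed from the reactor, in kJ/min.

Q_out = 120000 kJ/min

Extent of reaction ξ = 0.375 × 29.9 = 11.212 mol/s
Reaction term: ξ·ΔH°_rxn = 11.212 × -145 = -1625.8 kJ/s
Sensible, feed 116→25 °C: -470.72 kJ/s
Outlet flows (mol/s): A 18.688, H₂ 18.688, B 11.212
Sensible, products 25→43.8 °C: 100.41 kJ/s
Q = ΔH = -1996.1 kJ/s = -1996.1 kW
Heat removed = 119770 kJ/min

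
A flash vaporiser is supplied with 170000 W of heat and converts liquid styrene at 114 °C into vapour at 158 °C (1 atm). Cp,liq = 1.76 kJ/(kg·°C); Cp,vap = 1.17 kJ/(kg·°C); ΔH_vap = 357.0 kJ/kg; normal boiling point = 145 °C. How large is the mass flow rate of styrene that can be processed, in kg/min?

ṁ = 23.9 kg/min

Δh = 1.76×(145−114) + 357.0 + 1.17×(158−145) = 426.77 kJ/kg
Q = 170000 W = 170 kJ/s = 10200 kJ/min
ṁ = Q/Δh = 10200 / 426.77 = 23.9 kg/min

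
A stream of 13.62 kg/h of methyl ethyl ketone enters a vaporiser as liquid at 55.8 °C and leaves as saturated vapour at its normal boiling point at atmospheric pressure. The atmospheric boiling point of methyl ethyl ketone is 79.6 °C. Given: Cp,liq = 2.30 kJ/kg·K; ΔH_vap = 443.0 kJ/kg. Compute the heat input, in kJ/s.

Q = 1.88 kJ/s

liquid 55.8→79.6 °C: 54.74 kJ/kg
vaporisation at 79.6 °C: 443 kJ/kg
Δh = 54.74 + 443 = 497.74 kJ/kg
Q = ṁ·Δh = 13.62 kg/h × 497.74 kJ/kg = 6779.2 kJ/h
|Q| = 1.8831 kW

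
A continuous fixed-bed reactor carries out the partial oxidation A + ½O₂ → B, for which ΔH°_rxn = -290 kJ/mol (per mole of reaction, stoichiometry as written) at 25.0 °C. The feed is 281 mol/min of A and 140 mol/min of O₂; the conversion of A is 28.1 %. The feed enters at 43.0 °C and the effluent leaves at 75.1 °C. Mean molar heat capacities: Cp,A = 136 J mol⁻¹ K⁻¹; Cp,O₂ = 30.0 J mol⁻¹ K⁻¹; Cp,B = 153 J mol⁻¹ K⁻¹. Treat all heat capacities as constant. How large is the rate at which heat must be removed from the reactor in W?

Extent of reaction ξ = 0.281 × 281 = 78.961 mol/min
Reaction term: ξ·ΔH°_rxn = 78.961 × -290 = -22899 kJ/min
Sensible, feed 43.0→25 °C: -763.49 kJ/min
Outlet flows (mol/min): A 202.04, O₂ 100.52, B 78.961
Sensible, products 25→75.1 °C: 2133 kJ/min
Q = ΔH = -21529 kJ/min = -358.82 kW
Heat removed = 358820 W

Q_out = 359000 W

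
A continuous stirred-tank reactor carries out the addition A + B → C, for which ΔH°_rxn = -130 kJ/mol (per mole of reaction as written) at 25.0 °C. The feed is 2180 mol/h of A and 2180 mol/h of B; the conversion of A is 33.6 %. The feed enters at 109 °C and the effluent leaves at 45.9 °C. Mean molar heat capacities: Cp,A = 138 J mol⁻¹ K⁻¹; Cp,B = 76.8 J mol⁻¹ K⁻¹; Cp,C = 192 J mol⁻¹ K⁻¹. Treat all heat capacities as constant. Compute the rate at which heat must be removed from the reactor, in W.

Q_out = 34800 W

Extent of reaction ξ = 0.336 × 2180 = 732.48 mol/h
Reaction term: ξ·ΔH°_rxn = 732.48 × -130 = -95222 kJ/h
Sensible, feed 109→25 °C: -39334 kJ/h
Outlet flows (mol/h): A 1447.5, B 1447.5, C 732.48
Sensible, products 25→45.9 °C: 9437.7 kJ/h
Q = ΔH = -125120 kJ/h = -34.755 kW
Heat removed = 34755 W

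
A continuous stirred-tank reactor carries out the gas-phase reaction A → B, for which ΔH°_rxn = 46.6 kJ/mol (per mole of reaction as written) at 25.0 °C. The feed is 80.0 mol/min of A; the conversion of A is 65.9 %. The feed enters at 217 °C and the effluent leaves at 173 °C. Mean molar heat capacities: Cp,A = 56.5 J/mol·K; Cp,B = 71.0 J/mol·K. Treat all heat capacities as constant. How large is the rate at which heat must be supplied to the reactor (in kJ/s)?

Q_in = 39.5 kJ/s

Extent of reaction ξ = 0.659 × 80.0 = 52.72 mol/min
Reaction term: ξ·ΔH°_rxn = 52.72 × 46.6 = 2456.8 kJ/min
Sensible, feed 217→25 °C: -867.84 kJ/min
Outlet flows (mol/min): A 27.28, B 52.72
Sensible, products 25→173 °C: 782.1 kJ/min
Q = ΔH = 2371 kJ/min = 39.517 kW
Heat supplied = 39.517 kJ/s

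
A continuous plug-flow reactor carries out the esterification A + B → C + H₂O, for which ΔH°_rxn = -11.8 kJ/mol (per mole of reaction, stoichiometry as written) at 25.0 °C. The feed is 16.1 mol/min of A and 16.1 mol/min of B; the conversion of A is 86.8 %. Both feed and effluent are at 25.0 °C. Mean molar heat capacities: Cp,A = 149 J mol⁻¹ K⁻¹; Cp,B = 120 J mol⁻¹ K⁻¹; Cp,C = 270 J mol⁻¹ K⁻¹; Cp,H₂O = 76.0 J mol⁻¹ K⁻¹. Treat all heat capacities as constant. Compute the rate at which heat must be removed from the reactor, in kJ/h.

Q_out = 9890 kJ/h

Extent of reaction ξ = 0.868 × 16.1 = 13.975 mol/min
Reaction term: ξ·ΔH°_rxn = 13.975 × -11.8 = -164.9 kJ/min
Q = ΔH = -164.9 kJ/min = -2.7484 kW
Heat removed = 9894.2 kJ/h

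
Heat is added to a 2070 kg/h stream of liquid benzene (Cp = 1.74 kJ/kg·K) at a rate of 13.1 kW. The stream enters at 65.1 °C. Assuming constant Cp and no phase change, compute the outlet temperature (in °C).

Q = 13.1 kW = 47160 kJ/h
ΔT = Q/(ṁ·Cp) = 47160/(2070×1.74) = 13.093 K
T_out = 65.1 + 13.093 = 78.193 °C

T_out = 78.2 °C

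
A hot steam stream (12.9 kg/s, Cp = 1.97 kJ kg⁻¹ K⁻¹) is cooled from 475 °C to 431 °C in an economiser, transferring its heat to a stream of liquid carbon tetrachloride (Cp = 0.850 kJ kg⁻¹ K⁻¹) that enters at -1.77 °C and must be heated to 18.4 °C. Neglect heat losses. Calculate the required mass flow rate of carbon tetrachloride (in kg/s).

Heat released by hot stream: Q = 12.9 × 1.97 × (475 − 431) = 1118.2 kJ/s
Energy balance on cold side (adiabatic exchanger): Q = ṁ_c·Cp_c·(T_c,out − T_c,in)
ṁ_c = 1118.2 / [0.850 × (18.4 − -1.77)] = 65.22 kg/s

ṁ_c = 65.2 kg/s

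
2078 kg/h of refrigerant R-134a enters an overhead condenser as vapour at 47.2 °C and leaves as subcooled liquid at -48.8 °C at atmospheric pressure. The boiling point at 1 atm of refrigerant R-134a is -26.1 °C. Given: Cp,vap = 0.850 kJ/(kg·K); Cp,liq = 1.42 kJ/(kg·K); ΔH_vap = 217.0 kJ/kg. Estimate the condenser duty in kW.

vapour 47.2→-26.1 °C: -62.305 kJ/kg
condensation at -26.1 °C: -217 kJ/kg
liquid -26.1→-48.8 °C: -32.234 kJ/kg
Δh = -62.305 + -217 + -32.234 = -311.54 kJ/kg
Q = ṁ·Δh = 2078 kg/h × -311.54 kJ/kg = -647380 kJ/h
|Q| = 179.83 kW

Q_c = 180 kW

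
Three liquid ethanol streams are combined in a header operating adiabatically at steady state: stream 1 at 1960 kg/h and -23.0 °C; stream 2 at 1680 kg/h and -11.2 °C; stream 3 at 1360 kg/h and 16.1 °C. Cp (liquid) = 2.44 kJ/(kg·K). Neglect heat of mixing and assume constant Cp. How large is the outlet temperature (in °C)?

T_out = -8.40 °C

No heat crosses the boundary, so H_out = H_in.
Σ ṁᵢCp,ᵢTᵢ = 1960×2.44×-23.0 + 1680×2.44×-11.2 + 1360×2.44×16.1 = -102480
Σ ṁᵢCp,ᵢ = 1960×2.44 + 1680×2.44 + 1360×2.44 = 12200
T_out = -102480 / 12200 = -8.4 °C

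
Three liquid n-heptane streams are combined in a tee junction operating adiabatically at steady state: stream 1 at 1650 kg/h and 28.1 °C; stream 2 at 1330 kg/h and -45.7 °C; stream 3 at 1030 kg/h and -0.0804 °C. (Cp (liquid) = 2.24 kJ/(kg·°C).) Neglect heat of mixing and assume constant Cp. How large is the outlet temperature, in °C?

T_out = -3.62 °C

Energy balance with Q = 0: Σ ṁᵢCp,ᵢ(T_out − Tᵢ) = 0
T_out = Σ ṁᵢCp,ᵢTᵢ / Σ ṁᵢCp,ᵢ
      = -32477 / 8982.4 = -3.6157 °C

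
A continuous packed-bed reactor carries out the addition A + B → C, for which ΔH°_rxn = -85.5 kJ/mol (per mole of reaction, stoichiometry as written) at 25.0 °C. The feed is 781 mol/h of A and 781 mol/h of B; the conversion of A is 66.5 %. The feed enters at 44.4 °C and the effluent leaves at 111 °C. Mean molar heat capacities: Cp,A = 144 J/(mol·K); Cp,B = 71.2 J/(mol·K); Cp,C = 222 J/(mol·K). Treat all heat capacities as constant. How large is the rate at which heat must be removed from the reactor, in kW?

Extent of reaction ξ = 0.665 × 781 = 519.37 mol/h
Reaction term: ξ·ΔH°_rxn = 519.37 × -85.5 = -44406 kJ/h
Sensible, feed 44.4→25 °C: -3260.6 kJ/h
Outlet flows (mol/h): A 261.63, B 261.63, C 519.37
Sensible, products 25→111 °C: 14758 kJ/h
Q = ΔH = -32908 kJ/h = -9.1412 kW
Heat removed = 9.1412 kW

Q_out = 9.14 kW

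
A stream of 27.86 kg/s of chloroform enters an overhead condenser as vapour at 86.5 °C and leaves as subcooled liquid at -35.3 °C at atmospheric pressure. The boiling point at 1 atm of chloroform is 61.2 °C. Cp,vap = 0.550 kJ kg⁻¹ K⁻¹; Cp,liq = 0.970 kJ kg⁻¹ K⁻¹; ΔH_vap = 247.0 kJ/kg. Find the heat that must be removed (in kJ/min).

vapour 86.5→61.2 °C: -13.915 kJ/kg
condensation at 61.2 °C: -247 kJ/kg
liquid 61.2→-35.3 °C: -93.605 kJ/kg
Δh = -13.915 + -247 + -93.605 = -354.52 kJ/kg
Q = ṁ·Δh = 27.86 kg/s × -354.52 kJ/kg = -9876.9 kJ/s
|Q| = 9876.9 kW = 592620 kJ/min

Q_c = 593000 kJ/min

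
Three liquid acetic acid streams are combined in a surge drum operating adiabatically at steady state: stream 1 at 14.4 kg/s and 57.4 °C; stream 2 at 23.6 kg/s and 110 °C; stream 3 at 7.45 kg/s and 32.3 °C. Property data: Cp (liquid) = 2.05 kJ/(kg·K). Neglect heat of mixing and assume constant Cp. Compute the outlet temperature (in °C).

No heat crosses the boundary, so H_out = H_in.
Σ ṁᵢCp,ᵢTᵢ = 14.4×2.05×57.4 + 23.6×2.05×110 + 7.45×2.05×32.3 = 7509.5
Σ ṁᵢCp,ᵢ = 14.4×2.05 + 23.6×2.05 + 7.45×2.05 = 93.172
T_out = 7509.5 / 93.172 = 80.598 °C

T_out = 80.6 °C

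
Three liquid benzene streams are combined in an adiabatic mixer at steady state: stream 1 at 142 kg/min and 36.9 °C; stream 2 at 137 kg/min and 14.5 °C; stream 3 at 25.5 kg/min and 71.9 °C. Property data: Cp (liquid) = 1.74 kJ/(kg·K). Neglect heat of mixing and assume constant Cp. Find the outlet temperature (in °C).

T_out = 29.8 °C

Energy balance with Q = 0: Σ ṁᵢCp,ᵢ(T_out − Tᵢ) = 0
T_out = Σ ṁᵢCp,ᵢTᵢ / Σ ṁᵢCp,ᵢ
      = 15764 / 529.83 = 29.753 °C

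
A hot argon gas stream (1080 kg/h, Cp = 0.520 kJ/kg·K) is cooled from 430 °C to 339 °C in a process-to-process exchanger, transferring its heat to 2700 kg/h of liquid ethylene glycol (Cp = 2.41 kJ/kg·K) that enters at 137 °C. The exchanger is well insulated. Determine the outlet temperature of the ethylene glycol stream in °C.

T_c,out = 145 °C

Heat released by hot stream: Q = 1080 × 0.520 × (430 − 339) = 51106 kJ/h
Energy balance on cold side (adiabatic exchanger): Q = ṁ_c·Cp_c·(T_c,out − T_c,in)
T_c,out = 137 + 51106/(2700 × 2.41) = 144.85 °C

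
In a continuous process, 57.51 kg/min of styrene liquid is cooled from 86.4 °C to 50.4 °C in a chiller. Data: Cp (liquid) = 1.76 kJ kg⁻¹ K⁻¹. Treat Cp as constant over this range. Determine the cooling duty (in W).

Q = ṁ·Cp·ΔT = 57.51 × 1.76 × (50.4 − 86.4) = -3643.8 kJ/min
Converting: 3643.8 / 60 s = 60.731 kW
Cooling duty = 60731 W

Q_c = 60700 W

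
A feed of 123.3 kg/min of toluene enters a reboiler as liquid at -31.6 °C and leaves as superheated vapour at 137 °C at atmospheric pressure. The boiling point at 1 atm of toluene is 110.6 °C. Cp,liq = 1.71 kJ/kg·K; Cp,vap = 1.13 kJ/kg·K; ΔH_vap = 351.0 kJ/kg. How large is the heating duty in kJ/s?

liquid -31.6→110.6 °C: 243.16 kJ/kg
vaporisation at 110.6 °C: 351 kJ/kg
vapour 110.6→137 °C: 29.832 kJ/kg
Δh = 243.16 + 351 + 29.832 = 623.99 kJ/kg
Q = ṁ·Δh = 123.3 kg/min × 623.99 kJ/kg = 76938 kJ/min
|Q| = 1282.3 kW

Q = 1280 kJ/s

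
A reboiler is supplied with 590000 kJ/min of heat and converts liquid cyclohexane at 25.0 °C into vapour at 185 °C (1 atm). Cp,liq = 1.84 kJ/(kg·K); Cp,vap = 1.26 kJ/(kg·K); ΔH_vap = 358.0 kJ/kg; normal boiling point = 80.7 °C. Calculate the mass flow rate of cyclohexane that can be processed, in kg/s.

ṁ = 16.6 kg/s

Δh = 1.84×(80.7−25.0) + 358.0 + 1.26×(185−80.7) = 591.91 kJ/kg
Q = 590000 kJ/min = 9833.3 kJ/s = 9833.3 kJ/s
ṁ = Q/Δh = 9833.3 / 591.91 = 16.613 kg/s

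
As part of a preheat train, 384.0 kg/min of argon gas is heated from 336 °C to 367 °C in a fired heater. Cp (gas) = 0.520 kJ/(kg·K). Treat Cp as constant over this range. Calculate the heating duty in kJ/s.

Q = 103 kJ/s

Q = ṁ·Cp·ΔT = 384.0 × 0.520 × (367 − 336) = 6190.1 kJ/min
Converting: 6190.1 / 60 s = 103.17 kW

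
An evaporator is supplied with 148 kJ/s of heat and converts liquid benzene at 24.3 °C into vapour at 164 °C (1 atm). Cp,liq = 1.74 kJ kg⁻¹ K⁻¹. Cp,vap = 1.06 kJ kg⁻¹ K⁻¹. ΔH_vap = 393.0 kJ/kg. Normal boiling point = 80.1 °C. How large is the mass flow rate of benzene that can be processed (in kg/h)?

ṁ = 920 kg/h

Δh = 1.74×(80.1−24.3) + 393.0 + 1.06×(164−80.1) = 579.03 kJ/kg
Q = 148 kJ/s = 148 kJ/s = 532800 kJ/h
ṁ = Q/Δh = 532800 / 579.03 = 920.17 kg/h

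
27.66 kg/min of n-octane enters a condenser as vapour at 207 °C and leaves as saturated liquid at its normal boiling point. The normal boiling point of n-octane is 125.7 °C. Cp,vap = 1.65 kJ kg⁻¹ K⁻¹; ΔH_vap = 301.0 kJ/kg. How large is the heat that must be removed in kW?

vapour 207→125.7 °C: -134.14 kJ/kg
condensation at 125.7 °C: -301 kJ/kg
Δh = -134.14 + -301 = -435.14 kJ/kg
Q = ṁ·Δh = 27.66 kg/min × -435.14 kJ/kg = -12036 kJ/min
|Q| = 200.6 kW

Q_c = 201 kW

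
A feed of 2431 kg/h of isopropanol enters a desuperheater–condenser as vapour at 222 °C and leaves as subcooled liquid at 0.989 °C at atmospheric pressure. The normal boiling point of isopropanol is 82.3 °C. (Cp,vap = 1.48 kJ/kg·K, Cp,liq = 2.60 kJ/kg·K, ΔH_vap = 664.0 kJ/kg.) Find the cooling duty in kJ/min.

vapour 222→82.3 °C: -206.76 kJ/kg
condensation at 82.3 °C: -664 kJ/kg
liquid 82.3→0.989 °C: -211.41 kJ/kg
Δh = -206.76 + -664 + -211.41 = -1082.2 kJ/kg
Q = ṁ·Δh = 2431 kg/h × -1082.2 kJ/kg = -2.6307e+06 kJ/h
|Q| = 730.76 kW = 43846 kJ/min

Q_c = 43800 kJ/min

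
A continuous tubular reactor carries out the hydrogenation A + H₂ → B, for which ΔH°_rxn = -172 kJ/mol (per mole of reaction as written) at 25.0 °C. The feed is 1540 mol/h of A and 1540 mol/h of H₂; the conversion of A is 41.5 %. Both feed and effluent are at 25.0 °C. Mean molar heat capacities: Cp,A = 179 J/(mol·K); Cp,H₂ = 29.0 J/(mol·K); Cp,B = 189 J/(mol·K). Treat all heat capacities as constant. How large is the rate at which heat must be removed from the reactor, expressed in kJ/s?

Q_out = 30.5 kJ/s

Extent of reaction ξ = 0.415 × 1540 = 639.1 mol/h
Reaction term: ξ·ΔH°_rxn = 639.1 × -172 = -109930 kJ/h
Q = ΔH = -109930 kJ/h = -30.535 kW
Heat removed = 30.535 kJ/s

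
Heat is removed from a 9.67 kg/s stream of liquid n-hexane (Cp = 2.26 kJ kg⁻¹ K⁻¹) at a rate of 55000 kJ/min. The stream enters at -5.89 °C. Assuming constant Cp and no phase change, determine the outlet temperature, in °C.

Q = 55000 kJ/min = 916.67 kJ/s
ΔT = Q/(ṁ·Cp) = 916.67/(9.67×2.26) = 41.945 K
T_out = -5.89 − 41.945 = -47.835 °C

T_out = -47.8 °C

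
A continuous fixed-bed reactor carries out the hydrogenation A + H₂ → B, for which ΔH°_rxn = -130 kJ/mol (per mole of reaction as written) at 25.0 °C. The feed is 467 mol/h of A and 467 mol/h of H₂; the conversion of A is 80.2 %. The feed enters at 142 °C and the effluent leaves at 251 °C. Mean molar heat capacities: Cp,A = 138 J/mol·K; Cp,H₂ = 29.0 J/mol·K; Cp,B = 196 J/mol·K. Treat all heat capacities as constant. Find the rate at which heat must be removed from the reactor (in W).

Extent of reaction ξ = 0.802 × 467 = 374.53 mol/h
Reaction term: ξ·ΔH°_rxn = 374.53 × -130 = -48689 kJ/h
Sensible, feed 142→25 °C: -9124.7 kJ/h
Outlet flows (mol/h): A 92.466, H₂ 92.466, B 374.53
Sensible, products 25→251 °C: 20080 kJ/h
Q = ΔH = -37734 kJ/h = -10.482 kW
Heat removed = 10482 W

Q_out = 10500 W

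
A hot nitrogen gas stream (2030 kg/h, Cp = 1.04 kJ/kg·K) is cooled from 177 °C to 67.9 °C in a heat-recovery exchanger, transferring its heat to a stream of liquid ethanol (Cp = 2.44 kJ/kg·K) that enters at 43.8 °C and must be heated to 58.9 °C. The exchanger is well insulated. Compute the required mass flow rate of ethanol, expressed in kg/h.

ṁ_c = 6250 kg/h

Heat released by hot stream: Q = 2030 × 1.04 × (177 − 67.9) = 230330 kJ/h
Energy balance on cold side (adiabatic exchanger): Q = ṁ_c·Cp_c·(T_c,out − T_c,in)
ṁ_c = 230330 / [2.44 × (58.9 − 43.8)] = 6251.5 kg/h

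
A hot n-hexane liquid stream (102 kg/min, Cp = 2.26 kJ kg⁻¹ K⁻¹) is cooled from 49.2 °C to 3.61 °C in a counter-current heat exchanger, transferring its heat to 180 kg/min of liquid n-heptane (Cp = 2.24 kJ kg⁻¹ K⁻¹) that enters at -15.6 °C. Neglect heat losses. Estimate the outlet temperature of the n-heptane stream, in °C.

Heat released by hot stream: Q = 102 × 2.26 × (49.2 − 3.61) = 10509 kJ/min
Energy balance on cold side (adiabatic exchanger): Q = ṁ_c·Cp_c·(T_c,out − T_c,in)
T_c,out = -15.6 + 10509/(180 × 2.24) = 10.465 °C

T_c,out = 10.5 °C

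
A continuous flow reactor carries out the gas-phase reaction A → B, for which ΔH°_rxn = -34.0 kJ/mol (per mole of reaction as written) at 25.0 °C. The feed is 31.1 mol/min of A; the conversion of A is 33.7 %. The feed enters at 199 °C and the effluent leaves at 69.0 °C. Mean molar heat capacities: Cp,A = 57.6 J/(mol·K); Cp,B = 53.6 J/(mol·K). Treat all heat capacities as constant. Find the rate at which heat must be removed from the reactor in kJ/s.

Q_out = 9.85 kJ/s

Extent of reaction ξ = 0.337 × 31.1 = 10.481 mol/min
Reaction term: ξ·ΔH°_rxn = 10.481 × -34.0 = -356.34 kJ/min
Sensible, feed 199→25 °C: -311.7 kJ/min
Outlet flows (mol/min): A 20.619, B 10.481
Sensible, products 25→69.0 °C: 76.975 kJ/min
Q = ΔH = -591.07 kJ/min = -9.8511 kW
Heat removed = 9.8511 kJ/s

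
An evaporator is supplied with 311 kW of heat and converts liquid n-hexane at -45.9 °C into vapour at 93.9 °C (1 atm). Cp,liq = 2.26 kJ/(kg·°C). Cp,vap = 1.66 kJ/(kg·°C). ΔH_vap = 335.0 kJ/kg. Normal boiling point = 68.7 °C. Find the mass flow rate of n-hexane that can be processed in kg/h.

ṁ = 1760 kg/h

Δh = 2.26×(68.7−-45.9) + 335.0 + 1.66×(93.9−68.7) = 635.83 kJ/kg
Q = 311 kW = 311 kJ/s = 1.1196e+06 kJ/h
ṁ = Q/Δh = 1.1196e+06 / 635.83 = 1760.9 kg/h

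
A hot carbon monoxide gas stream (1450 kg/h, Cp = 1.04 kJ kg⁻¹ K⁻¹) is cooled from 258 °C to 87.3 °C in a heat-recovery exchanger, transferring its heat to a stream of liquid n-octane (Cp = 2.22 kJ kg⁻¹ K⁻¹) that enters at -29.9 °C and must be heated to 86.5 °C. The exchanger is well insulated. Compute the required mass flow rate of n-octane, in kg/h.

Heat released by hot stream: Q = 1450 × 1.04 × (258 − 87.3) = 257420 kJ/h
Energy balance on cold side (adiabatic exchanger): Q = ṁ_c·Cp_c·(T_c,out − T_c,in)
ṁ_c = 257420 / [2.22 × (86.5 − -29.9)] = 996.16 kg/h

ṁ_c = 996 kg/h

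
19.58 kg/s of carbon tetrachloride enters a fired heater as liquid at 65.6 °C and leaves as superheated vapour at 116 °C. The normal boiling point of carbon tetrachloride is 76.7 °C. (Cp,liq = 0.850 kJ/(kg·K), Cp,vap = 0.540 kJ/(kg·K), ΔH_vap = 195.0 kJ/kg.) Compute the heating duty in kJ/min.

Q = 265000 kJ/min

liquid 65.6→76.7 °C: 9.435 kJ/kg
vaporisation at 76.7 °C: 195 kJ/kg
vapour 76.7→116 °C: 21.222 kJ/kg
Δh = 9.435 + 195 + 21.222 = 225.66 kJ/kg
Q = ṁ·Δh = 19.58 kg/s × 225.66 kJ/kg = 4418.4 kJ/s
|Q| = 4418.4 kW = 265100 kJ/min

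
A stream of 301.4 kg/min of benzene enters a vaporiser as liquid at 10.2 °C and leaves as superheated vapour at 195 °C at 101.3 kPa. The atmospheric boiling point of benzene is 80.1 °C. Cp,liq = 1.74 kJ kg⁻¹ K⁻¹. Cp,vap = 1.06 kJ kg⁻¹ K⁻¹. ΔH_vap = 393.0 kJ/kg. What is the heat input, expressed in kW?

Q = 3200 kW

liquid 10.2→80.1 °C: 121.63 kJ/kg
vaporisation at 80.1 °C: 393 kJ/kg
vapour 80.1→195 °C: 121.79 kJ/kg
Δh = 121.63 + 393 + 121.79 = 636.42 kJ/kg
Q = ṁ·Δh = 301.4 kg/min × 636.42 kJ/kg = 191820 kJ/min
|Q| = 3196.9 kW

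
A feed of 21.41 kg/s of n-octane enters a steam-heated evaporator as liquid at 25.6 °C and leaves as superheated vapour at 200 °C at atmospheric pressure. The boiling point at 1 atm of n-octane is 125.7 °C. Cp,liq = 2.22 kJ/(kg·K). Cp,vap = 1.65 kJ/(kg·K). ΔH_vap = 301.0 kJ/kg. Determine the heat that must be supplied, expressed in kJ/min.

Q = 830000 kJ/min

liquid 25.6→125.7 °C: 222.22 kJ/kg
vaporisation at 125.7 °C: 301 kJ/kg
vapour 125.7→200 °C: 122.59 kJ/kg
Δh = 222.22 + 301 + 122.59 = 645.82 kJ/kg
Q = ṁ·Δh = 21.41 kg/s × 645.82 kJ/kg = 13827 kJ/s
|Q| = 13827 kW = 829620 kJ/min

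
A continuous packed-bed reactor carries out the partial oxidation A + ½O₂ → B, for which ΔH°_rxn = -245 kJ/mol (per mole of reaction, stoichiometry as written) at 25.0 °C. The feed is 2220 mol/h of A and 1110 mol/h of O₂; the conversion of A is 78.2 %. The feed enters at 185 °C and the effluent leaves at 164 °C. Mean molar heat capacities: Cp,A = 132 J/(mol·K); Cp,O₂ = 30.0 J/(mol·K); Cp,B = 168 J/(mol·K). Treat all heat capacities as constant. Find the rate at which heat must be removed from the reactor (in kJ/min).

Q_out = 7120 kJ/min

Extent of reaction ξ = 0.782 × 2220 = 1736 mol/h
Reaction term: ξ·ΔH°_rxn = 1736 × -245 = -425330 kJ/h
Sensible, feed 185→25 °C: -52214 kJ/h
Outlet flows (mol/h): A 483.96, O₂ 241.98, B 1736
Sensible, products 25→164 °C: 50429 kJ/h
Q = ΔH = -427120 kJ/h = -118.64 kW
Heat removed = 7118.6 kJ/min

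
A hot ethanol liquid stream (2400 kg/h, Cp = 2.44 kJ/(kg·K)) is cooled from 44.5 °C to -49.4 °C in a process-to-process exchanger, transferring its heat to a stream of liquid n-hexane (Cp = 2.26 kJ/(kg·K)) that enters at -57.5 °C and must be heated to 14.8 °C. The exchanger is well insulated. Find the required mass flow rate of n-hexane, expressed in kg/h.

ṁ_c = 3370 kg/h

Heat released by hot stream: Q = 2400 × 2.44 × (44.5 − -49.4) = 549880 kJ/h
Energy balance on cold side (adiabatic exchanger): Q = ṁ_c·Cp_c·(T_c,out − T_c,in)
ṁ_c = 549880 / [2.26 × (14.8 − -57.5)] = 3365.3 kg/h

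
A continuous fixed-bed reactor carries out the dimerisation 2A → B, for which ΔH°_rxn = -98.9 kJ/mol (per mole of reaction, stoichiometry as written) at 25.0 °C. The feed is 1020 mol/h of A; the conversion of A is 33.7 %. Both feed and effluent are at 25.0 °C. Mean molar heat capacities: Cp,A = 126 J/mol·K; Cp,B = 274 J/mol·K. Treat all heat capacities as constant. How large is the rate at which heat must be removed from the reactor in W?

Q_out = 4720 W

Extent of reaction ξ = 0.337 × 1020 / 2 = 171.87 mol/h
Reaction term: ξ·ΔH°_rxn = 171.87 × -98.9 = -16998 kJ/h
Q = ΔH = -16998 kJ/h = -4.7217 kW
Heat removed = 4721.7 W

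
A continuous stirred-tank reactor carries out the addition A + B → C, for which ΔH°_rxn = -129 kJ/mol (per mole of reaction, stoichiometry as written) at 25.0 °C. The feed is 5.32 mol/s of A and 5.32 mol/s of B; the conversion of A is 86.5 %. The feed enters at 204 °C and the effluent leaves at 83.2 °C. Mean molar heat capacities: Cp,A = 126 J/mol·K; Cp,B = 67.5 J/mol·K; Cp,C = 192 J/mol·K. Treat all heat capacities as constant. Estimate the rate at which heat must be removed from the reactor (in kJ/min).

Extent of reaction ξ = 0.865 × 5.32 = 4.6018 mol/s
Reaction term: ξ·ΔH°_rxn = 4.6018 × -129 = -593.63 kJ/s
Sensible, feed 204→25 °C: -184.27 kJ/s
Outlet flows (mol/s): A 0.7182, B 0.7182, C 4.6018
Sensible, products 25→83.2 °C: 59.511 kJ/s
Q = ΔH = -718.39 kJ/s = -718.39 kW
Heat removed = 43103 kJ/min

Q_out = 43100 kJ/min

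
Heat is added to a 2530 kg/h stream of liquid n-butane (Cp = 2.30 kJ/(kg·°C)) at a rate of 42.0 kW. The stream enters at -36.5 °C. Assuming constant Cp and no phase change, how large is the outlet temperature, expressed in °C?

Q = 42.0 kW = 151200 kJ/h
ΔT = Q/(ṁ·Cp) = 151200/(2530×2.30) = 25.984 K
T_out = -36.5 + 25.984 = -10.516 °C

T_out = -10.5 °C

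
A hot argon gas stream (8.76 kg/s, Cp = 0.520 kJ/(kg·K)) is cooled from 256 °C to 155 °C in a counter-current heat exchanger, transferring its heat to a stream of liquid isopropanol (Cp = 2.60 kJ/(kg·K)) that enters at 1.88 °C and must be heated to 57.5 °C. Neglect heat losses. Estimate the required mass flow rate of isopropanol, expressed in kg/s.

ṁ_c = 3.18 kg/s

Heat released by hot stream: Q = 8.76 × 0.520 × (256 − 155) = 460.08 kJ/s
Energy balance on cold side (adiabatic exchanger): Q = ṁ_c·Cp_c·(T_c,out − T_c,in)
ṁ_c = 460.08 / [2.60 × (57.5 − 1.88)] = 3.1814 kg/s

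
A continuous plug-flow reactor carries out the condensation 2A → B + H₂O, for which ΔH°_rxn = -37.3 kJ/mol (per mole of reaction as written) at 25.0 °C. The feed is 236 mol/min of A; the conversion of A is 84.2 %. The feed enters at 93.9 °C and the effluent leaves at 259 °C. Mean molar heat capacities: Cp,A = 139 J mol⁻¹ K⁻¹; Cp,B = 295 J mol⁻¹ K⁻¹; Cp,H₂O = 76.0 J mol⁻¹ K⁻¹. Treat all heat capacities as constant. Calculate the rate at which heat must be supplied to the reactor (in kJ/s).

Q_in = 64.5 kJ/s

Extent of reaction ξ = 0.842 × 236 / 2 = 99.356 mol/min
Reaction term: ξ·ΔH°_rxn = 99.356 × -37.3 = -3706 kJ/min
Sensible, feed 93.9→25 °C: -2260.2 kJ/min
Outlet flows (mol/min): A 37.288, B 99.356, H₂O 99.356
Sensible, products 25→259 °C: 9838.3 kJ/min
Q = ΔH = 3872.1 kJ/min = 64.536 kW
Heat supplied = 64.536 kJ/s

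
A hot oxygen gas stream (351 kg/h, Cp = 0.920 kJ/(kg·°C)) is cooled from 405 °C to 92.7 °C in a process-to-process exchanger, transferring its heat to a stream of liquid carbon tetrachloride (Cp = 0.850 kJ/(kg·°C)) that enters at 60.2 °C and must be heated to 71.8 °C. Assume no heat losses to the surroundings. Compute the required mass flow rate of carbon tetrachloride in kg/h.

Heat released by hot stream: Q = 351 × 0.920 × (405 − 92.7) = 100850 kJ/h
Energy balance on cold side (adiabatic exchanger): Q = ṁ_c·Cp_c·(T_c,out − T_c,in)
ṁ_c = 100850 / [0.850 × (71.8 − 60.2)] = 10228 kg/h

ṁ_c = 10200 kg/h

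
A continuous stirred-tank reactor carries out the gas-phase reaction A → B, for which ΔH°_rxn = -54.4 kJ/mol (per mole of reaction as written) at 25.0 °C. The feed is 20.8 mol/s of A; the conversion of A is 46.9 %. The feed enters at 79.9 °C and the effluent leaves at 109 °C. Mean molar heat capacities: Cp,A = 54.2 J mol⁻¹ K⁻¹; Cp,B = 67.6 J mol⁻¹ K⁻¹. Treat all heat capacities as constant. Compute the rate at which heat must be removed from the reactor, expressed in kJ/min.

Extent of reaction ξ = 0.469 × 20.8 = 9.7552 mol/s
Reaction term: ξ·ΔH°_rxn = 9.7552 × -54.4 = -530.68 kJ/s
Sensible, feed 79.9→25 °C: -61.892 kJ/s
Outlet flows (mol/s): A 11.045, B 9.7552
Sensible, products 25→109 °C: 105.68 kJ/s
Q = ΔH = -486.9 kJ/s = -486.9 kW
Heat removed = 29214 kJ/min

Q_out = 29200 kJ/min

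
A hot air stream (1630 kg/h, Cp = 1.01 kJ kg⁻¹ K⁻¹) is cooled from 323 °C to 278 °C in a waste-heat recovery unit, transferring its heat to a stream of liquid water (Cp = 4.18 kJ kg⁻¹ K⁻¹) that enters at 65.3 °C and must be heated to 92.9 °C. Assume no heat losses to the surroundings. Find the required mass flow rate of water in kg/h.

Heat released by hot stream: Q = 1630 × 1.01 × (323 − 278) = 74084 kJ/h
Energy balance on cold side (adiabatic exchanger): Q = ṁ_c·Cp_c·(T_c,out − T_c,in)
ṁ_c = 74084 / [4.18 × (92.9 − 65.3)] = 642.15 kg/h

ṁ_c = 642 kg/h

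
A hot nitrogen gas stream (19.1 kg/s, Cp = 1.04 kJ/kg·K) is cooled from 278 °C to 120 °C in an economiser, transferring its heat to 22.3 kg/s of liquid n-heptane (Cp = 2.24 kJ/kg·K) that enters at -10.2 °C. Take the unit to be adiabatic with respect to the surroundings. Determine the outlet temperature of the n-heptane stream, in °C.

T_c,out = 52.6 °C

Heat released by hot stream: Q = 19.1 × 1.04 × (278 − 120) = 3138.5 kJ/s
Energy balance on cold side (adiabatic exchanger): Q = ṁ_c·Cp_c·(T_c,out − T_c,in)
T_c,out = -10.2 + 3138.5/(22.3 × 2.24) = 52.631 °C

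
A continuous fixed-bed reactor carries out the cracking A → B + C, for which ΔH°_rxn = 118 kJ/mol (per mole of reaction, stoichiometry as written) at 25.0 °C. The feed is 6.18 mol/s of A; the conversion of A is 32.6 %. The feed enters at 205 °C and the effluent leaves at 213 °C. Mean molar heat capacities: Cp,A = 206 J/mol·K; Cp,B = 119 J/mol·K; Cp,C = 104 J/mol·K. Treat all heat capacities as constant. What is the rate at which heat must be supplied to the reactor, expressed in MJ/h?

Extent of reaction ξ = 0.326 × 6.18 = 2.0147 mol/s
Reaction term: ξ·ΔH°_rxn = 2.0147 × 118 = 237.73 kJ/s
Sensible, feed 205→25 °C: -229.15 kJ/s
Outlet flows (mol/s): A 4.1653, B 2.0147, C 2.0147
Sensible, products 25→213 °C: 245.78 kJ/s
Q = ΔH = 254.36 kJ/s = 254.36 kW
Heat supplied = 915.68 MJ/h

Q_in = 916 MJ/h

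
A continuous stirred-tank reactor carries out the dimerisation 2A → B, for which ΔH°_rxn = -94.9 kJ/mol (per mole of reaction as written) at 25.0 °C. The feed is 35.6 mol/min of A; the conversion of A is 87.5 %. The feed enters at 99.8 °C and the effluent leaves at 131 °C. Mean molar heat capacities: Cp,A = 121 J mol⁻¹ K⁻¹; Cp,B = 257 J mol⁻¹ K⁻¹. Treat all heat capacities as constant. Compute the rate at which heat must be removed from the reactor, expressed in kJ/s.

Q_out = 22.0 kJ/s

Extent of reaction ξ = 0.875 × 35.6 / 2 = 15.575 mol/min
Reaction term: ξ·ΔH°_rxn = 15.575 × -94.9 = -1478.1 kJ/min
Sensible, feed 99.8→25 °C: -322.21 kJ/min
Outlet flows (mol/min): A 4.45, B 15.575
Sensible, products 25→131 °C: 481.37 kJ/min
Q = ΔH = -1318.9 kJ/min = -21.982 kW
Heat removed = 21.982 kJ/s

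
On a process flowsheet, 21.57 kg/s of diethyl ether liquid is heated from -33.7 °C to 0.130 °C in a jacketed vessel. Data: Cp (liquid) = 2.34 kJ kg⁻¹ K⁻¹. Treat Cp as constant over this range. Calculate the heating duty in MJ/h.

Q = 6150 MJ/h

Q = ṁ·Cp·ΔT = 21.57 × 2.34 × (0.130 − -33.7) = 1707.5 kJ/s
Heating duty = 6147.1 MJ/h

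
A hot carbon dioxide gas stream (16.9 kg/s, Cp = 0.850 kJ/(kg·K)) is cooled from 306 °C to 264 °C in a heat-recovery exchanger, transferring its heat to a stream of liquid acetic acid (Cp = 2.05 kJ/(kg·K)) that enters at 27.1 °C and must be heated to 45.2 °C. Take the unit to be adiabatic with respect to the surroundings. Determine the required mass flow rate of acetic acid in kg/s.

Heat released by hot stream: Q = 16.9 × 0.850 × (306 − 264) = 603.33 kJ/s
Energy balance on cold side (adiabatic exchanger): Q = ṁ_c·Cp_c·(T_c,out − T_c,in)
ṁ_c = 603.33 / [2.05 × (45.2 − 27.1)] = 16.26 kg/s

ṁ_c = 16.3 kg/s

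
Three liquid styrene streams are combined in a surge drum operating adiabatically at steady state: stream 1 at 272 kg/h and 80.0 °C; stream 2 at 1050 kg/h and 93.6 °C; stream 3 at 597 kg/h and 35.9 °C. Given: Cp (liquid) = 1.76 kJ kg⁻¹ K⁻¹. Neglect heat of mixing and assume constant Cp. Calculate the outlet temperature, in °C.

Adiabatic, steady state ⇒ Σ ṁᵢCp,ᵢ(T_out − Tᵢ) = 0
T_out = Σ ṁᵢCp,ᵢTᵢ / Σ ṁᵢCp,ᵢ
      = 248990 / 3377.4 = 73.722 °C

T_out = 73.7 °C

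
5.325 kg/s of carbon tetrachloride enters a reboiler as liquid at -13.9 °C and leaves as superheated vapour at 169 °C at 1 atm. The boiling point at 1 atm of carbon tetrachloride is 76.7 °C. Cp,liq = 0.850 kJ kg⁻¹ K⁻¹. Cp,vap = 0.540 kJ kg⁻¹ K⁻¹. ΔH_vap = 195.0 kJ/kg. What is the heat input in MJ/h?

liquid -13.9→76.7 °C: 77.01 kJ/kg
vaporisation at 76.7 °C: 195 kJ/kg
vapour 76.7→169 °C: 49.842 kJ/kg
Δh = 77.01 + 195 + 49.842 = 321.85 kJ/kg
Q = ṁ·Δh = 5.325 kg/s × 321.85 kJ/kg = 1713.9 kJ/s
|Q| = 1713.9 kW = 6169.9 MJ/h

Q = 6170 MJ/h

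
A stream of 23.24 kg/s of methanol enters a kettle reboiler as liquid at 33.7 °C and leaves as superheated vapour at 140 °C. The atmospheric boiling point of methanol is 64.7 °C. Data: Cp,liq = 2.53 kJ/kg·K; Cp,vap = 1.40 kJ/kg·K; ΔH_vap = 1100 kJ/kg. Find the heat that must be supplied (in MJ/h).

Q = 107000 MJ/h

liquid 33.7→64.7 °C: 78.43 kJ/kg
vaporisation at 64.7 °C: 1100 kJ/kg
vapour 64.7→140 °C: 105.42 kJ/kg
Δh = 78.43 + 1100 + 105.42 = 1283.8 kJ/kg
Q = ṁ·Δh = 23.24 kg/s × 1283.8 kJ/kg = 29837 kJ/s
|Q| = 29837 kW = 107410 MJ/h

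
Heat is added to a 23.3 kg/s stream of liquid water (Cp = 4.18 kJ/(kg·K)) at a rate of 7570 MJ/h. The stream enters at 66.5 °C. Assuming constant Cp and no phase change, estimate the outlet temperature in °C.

Q = 7570 MJ/h = 2102.8 kJ/s
ΔT = Q/(ṁ·Cp) = 2102.8/(23.3×4.18) = 21.59 K
T_out = 66.5 + 21.59 = 88.09 °C

T_out = 88.1 °C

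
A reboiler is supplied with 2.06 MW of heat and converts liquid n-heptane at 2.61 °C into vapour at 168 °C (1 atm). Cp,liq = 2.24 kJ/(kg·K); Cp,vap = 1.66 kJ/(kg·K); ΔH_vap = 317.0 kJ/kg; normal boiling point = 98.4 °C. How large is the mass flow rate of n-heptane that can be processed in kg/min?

Δh = 2.24×(98.4−2.61) + 317.0 + 1.66×(168−98.4) = 647.11 kJ/kg
Q = 2.06 MW = 2060 kJ/s = 123600 kJ/min
ṁ = Q/Δh = 123600 / 647.11 = 191 kg/min

ṁ = 191 kg/min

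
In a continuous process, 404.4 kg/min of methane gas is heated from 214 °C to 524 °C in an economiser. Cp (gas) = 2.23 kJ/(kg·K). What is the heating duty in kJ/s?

Q = 4660 kJ/s

Q = ṁ·Cp·ΔT = 404.4 × 2.23 × (524 − 214) = 279560 kJ/min
Converting: 279560 / 60 s = 4659.4 kW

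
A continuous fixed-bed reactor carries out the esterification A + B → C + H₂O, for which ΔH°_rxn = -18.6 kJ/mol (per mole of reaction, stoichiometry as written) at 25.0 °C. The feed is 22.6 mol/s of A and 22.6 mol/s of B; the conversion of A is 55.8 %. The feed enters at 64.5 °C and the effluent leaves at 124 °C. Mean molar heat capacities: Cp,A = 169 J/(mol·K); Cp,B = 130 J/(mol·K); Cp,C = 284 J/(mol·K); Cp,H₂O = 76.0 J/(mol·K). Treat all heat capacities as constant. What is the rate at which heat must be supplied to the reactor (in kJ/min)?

Q_in = 14600 kJ/min

Extent of reaction ξ = 0.558 × 22.6 = 12.611 mol/s
Reaction term: ξ·ΔH°_rxn = 12.611 × -18.6 = -234.56 kJ/s
Sensible, feed 64.5→25 °C: -266.92 kJ/s
Outlet flows (mol/s): A 9.9892, B 9.9892, C 12.611, H₂O 12.611
Sensible, products 25→124 °C: 745.14 kJ/s
Q = ΔH = 243.66 kJ/s = 243.66 kW
Heat supplied = 14620 kJ/min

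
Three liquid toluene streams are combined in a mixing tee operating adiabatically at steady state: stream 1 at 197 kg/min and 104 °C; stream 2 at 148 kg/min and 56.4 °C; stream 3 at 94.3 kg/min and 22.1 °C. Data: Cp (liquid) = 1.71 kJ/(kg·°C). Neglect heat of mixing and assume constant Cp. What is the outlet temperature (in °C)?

T_out = 70.4 °C

Adiabatic, steady state ⇒ Σ ṁᵢCp,ᵢ(T_out − Tᵢ) = 0
Σ ṁᵢCp,ᵢTᵢ = 197×1.71×104 + 148×1.71×56.4 + 94.3×1.71×22.1 = 52872
Σ ṁᵢCp,ᵢ = 197×1.71 + 148×1.71 + 94.3×1.71 = 751.2
T_out = 52872 / 751.2 = 70.383 °C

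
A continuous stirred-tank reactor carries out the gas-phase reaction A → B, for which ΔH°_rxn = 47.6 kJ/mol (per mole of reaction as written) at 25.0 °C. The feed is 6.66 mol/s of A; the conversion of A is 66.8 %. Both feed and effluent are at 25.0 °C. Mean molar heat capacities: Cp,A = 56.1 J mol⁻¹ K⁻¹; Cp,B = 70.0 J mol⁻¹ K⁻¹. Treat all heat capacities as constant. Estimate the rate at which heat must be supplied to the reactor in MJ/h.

Q_in = 762 MJ/h

Extent of reaction ξ = 0.668 × 6.66 = 4.4489 mol/s
Reaction term: ξ·ΔH°_rxn = 4.4489 × 47.6 = 211.77 kJ/s
Q = ΔH = 211.77 kJ/s = 211.77 kW
Heat supplied = 762.36 MJ/h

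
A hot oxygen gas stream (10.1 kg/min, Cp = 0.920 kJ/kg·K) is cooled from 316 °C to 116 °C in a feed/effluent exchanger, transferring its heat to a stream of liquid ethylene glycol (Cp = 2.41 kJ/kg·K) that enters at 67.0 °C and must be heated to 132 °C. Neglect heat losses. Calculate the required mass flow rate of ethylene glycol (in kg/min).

Heat released by hot stream: Q = 10.1 × 0.920 × (316 − 116) = 1858.4 kJ/min
Energy balance on cold side (adiabatic exchanger): Q = ṁ_c·Cp_c·(T_c,out − T_c,in)
ṁ_c = 1858.4 / [2.41 × (132 − 67.0)] = 11.863 kg/min

ṁ_c = 11.9 kg/min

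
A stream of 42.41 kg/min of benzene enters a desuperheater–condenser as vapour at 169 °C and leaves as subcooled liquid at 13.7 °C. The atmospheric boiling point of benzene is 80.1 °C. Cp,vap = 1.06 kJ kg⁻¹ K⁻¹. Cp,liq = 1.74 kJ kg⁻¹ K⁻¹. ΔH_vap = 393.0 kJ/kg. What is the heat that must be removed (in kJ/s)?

Q_c = 426 kJ/s

vapour 169→80.1 °C: -94.234 kJ/kg
condensation at 80.1 °C: -393 kJ/kg
liquid 80.1→13.7 °C: -115.54 kJ/kg
Δh = -94.234 + -393 + -115.54 = -602.77 kJ/kg
Q = ṁ·Δh = 42.41 kg/min × -602.77 kJ/kg = -25563 kJ/min
|Q| = 426.06 kW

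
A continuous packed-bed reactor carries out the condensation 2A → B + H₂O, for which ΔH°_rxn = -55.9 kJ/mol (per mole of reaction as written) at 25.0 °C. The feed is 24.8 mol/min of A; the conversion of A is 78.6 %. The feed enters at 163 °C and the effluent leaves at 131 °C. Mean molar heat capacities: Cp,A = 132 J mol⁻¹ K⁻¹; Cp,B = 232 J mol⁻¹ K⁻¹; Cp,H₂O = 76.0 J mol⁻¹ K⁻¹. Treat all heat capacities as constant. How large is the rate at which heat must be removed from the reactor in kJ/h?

Q_out = 36200 kJ/h

Extent of reaction ξ = 0.786 × 24.8 / 2 = 9.7464 mol/min
Reaction term: ξ·ΔH°_rxn = 9.7464 × -55.9 = -544.82 kJ/min
Sensible, feed 163→25 °C: -451.76 kJ/min
Outlet flows (mol/min): A 5.3072, B 9.7464, H₂O 9.7464
Sensible, products 25→131 °C: 392.46 kJ/min
Q = ΔH = -604.12 kJ/min = -10.069 kW
Heat removed = 36247 kJ/h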